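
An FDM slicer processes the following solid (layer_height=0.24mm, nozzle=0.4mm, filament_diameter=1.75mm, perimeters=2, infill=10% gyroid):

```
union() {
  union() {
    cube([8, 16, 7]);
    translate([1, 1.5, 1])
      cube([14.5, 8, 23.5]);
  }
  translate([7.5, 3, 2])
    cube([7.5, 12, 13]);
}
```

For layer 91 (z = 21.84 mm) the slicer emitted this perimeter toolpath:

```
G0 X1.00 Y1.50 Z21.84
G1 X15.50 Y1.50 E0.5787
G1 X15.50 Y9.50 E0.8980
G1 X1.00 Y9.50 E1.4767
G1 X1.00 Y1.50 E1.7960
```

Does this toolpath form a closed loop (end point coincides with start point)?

yes

Start point (G0): (1.00, 1.50). End point (last G1): the path returns to the start — closed.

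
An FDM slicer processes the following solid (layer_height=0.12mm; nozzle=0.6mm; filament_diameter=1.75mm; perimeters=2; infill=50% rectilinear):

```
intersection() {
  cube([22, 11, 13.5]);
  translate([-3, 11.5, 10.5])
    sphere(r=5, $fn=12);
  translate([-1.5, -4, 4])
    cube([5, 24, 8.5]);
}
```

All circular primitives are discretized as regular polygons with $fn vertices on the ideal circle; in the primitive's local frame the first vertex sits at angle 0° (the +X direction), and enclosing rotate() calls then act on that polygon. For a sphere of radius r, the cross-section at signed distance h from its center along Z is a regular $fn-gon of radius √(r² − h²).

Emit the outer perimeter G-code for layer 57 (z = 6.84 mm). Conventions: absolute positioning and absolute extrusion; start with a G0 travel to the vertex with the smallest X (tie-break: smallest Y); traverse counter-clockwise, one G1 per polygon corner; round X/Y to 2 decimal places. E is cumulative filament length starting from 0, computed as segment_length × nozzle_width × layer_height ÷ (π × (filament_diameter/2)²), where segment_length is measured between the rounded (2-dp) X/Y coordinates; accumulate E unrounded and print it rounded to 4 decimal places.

At z = 6.84 mm: the cube (footprint 22×11) is included at this height; the r=5 sphere at (-3, 11.5) slices to a regular 12-gon of circumradius 3.407 (√(r²−h²) with h=3.66 from center); the cube at (-1.5, -4) is present — its section is the full 5×24 rectangle; After intersecting: the r=5 sphere at (-3, 11.5) partially overlaps the 22×11 cube; clipping to the common part keeps 0.14 mm²; the running intersection lies inside the 5×24 cube at (-1.5, -4), so it is kept whole — 1 connected region. The outline is a single polygon with 3 vertices. Extrusion per mm of travel: 0.6 × 0.12 / (π × 0.875²) = 0.029934. Accumulating E over each segment gives final E = 0.0702.

G0 X0.00 Y9.98 Z6.84
G1 X0.27 Y11.00 E0.0316
G1 X0.00 Y11.00 E0.0397
G1 X0.00 Y9.98 E0.0702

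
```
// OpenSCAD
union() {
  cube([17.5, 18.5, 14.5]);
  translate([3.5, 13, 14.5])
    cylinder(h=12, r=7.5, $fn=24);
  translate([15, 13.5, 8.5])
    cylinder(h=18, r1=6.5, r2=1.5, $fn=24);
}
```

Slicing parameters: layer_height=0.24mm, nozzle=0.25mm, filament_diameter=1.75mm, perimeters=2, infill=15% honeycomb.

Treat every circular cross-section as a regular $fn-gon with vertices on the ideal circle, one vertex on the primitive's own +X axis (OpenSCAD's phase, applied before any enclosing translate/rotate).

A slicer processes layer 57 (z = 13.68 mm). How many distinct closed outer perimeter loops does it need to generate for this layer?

1

At z = 13.68 mm: the cube is present — its section is the full 17.5×18.5 rectangle; the cylinder at (3.5, 13) is absent (z outside [14.5, 26.5]); the cone at (15, 13.5) (r1=6.5→r2=1.5) has section circumradius 5.061 here — a regular 24-gon; Merging all regions: the regions partially overlap (shared area 63.83 mm²), so overlapping operands fuse into one piece — 1 connected region. The result has 1 disconnected region.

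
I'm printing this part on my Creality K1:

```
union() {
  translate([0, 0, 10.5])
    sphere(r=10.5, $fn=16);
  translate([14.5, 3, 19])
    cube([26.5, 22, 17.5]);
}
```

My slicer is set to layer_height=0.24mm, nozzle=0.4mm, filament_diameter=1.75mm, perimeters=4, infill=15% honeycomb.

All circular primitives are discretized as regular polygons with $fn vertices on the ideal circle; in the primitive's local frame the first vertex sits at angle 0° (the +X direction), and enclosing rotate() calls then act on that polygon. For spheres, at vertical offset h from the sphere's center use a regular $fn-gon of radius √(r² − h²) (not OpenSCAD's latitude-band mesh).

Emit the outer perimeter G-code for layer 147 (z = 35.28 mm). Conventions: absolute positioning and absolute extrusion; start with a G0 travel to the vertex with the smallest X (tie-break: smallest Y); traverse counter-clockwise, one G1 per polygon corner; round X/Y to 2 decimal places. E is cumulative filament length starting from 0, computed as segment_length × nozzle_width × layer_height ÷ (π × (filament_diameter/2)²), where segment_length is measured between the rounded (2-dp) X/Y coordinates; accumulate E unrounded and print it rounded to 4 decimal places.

At z = 35.28 mm: the sphere is not intersected at this z (|z−center|=24.780 > r=10.5); the cube at (14.5, 3) (footprint 26.5×22) is included at this height; Taking the union: only the 26.5×22 cube at (14.5, 3) is present, so the union is just that shape — 1 connected region. The outline is a single polygon with 4 vertices. Extrusion per mm of travel: 0.4 × 0.24 / (π × 0.875²) = 0.039912. Accumulating E over each segment gives final E = 3.8715.

G0 X14.50 Y3.00 Z35.28
G1 X41.00 Y3.00 E1.0577
G1 X41.00 Y25.00 E1.9357
G1 X14.50 Y25.00 E2.9934
G1 X14.50 Y3.00 E3.8715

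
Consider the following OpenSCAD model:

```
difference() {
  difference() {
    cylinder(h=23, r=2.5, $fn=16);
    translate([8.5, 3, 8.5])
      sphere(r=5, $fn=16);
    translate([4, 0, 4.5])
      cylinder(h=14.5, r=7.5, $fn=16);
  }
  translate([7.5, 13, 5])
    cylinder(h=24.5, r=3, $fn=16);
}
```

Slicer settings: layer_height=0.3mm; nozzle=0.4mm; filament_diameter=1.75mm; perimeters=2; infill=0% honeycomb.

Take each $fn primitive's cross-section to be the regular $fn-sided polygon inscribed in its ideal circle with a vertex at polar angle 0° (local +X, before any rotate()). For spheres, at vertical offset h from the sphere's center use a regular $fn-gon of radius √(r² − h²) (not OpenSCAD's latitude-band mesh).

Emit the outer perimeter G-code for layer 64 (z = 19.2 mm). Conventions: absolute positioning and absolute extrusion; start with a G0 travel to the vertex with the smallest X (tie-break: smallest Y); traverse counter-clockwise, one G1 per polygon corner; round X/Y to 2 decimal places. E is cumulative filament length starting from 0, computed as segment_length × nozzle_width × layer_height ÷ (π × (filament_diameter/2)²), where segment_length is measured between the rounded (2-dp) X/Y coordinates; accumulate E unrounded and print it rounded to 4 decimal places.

G0 X-2.50 Y0.00 Z19.20
G1 X-2.31 Y-0.96 E0.0488
G1 X-1.77 Y-1.77 E0.0974
G1 X-0.96 Y-2.31 E0.1460
G1 X0.00 Y-2.50 E0.1948
G1 X0.96 Y-2.31 E0.2436
G1 X1.77 Y-1.77 E0.2922
G1 X2.31 Y-0.96 E0.3407
G1 X2.50 Y0.00 E0.3896
G1 X2.31 Y0.96 E0.4384
G1 X1.77 Y1.77 E0.4870
G1 X0.96 Y2.31 E0.5355
G1 X0.00 Y2.50 E0.5844
G1 X-0.96 Y2.31 E0.6332
G1 X-1.77 Y1.77 E0.6817
G1 X-2.31 Y0.96 E0.7303
G1 X-2.50 Y0.00 E0.7791

At z = 19.2 mm: the r=2.5 cylinder contributes a regular 16-gon of circumradius 2.5; the sphere at (8.5, 3) is not intersected at this z (|z−center|=10.700 > r=5); the cylinder at (4, 0) is absent (z outside [4.5, 19]); Subtracting the remaining from the first: none of the subtracted shapes is present at this height, so the r=2.5 cylinder is unchanged — 1 connected region; the r=3 cylinder at (7.5, 13) contributes a regular 16-gon of circumradius 3; Taking the first minus the rest: starting from that combined region, the r=3 cylinder at (7.5, 13) misses the remaining region (no effect) — 1 connected region. The outline is a single polygon with 16 vertices. Extrusion per mm of travel: 0.4 × 0.3 / (π × 0.875²) = 0.049890. Accumulating E over each segment gives final E = 0.7791.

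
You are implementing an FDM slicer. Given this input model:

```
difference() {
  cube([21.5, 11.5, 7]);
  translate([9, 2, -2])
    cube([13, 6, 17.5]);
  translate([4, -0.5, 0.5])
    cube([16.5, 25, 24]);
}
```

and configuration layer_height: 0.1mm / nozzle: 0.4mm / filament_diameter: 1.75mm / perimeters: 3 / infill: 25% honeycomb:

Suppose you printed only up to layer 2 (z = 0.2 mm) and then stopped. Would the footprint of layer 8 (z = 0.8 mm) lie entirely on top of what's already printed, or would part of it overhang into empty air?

entirely on top

Compare the two slices. At z = 0.2: the cube is present — its section is the full 21.5×11.5 rectangle (area 247.25 mm²); the cube at (9, 2) (footprint 13×6) is included at this height (area 78.00 mm²); the cube at (4, -0.5) is absent (z outside [0.5, 24.5]); Subtracting the remaining from the first: starting from the 21.5×11.5 cube (247.25 mm²), the 13×6 cube at (9, 2) partially overlaps it — only the 75.00 mm² overlap (of its 78.00 mm²) is removed, clipping the outline — area = 172.25 mm². At z = 0.8: the cube (footprint 21.5×11.5) is included at this height (area 247.25 mm²); the 13×6 cube at (9, 2) contributes its full rectangle (area 78.00 mm²); the 16.5×25 cube at (4, -0.5) contributes its full rectangle (area 412.50 mm²); Taking the first minus the rest: starting from the 21.5×11.5 cube (247.25 mm²), the 13×6 cube at (9, 2) partially overlaps it — only the 75.00 mm² overlap (of its 78.00 mm²) is removed, clipping the outline; the 16.5×25 cube at (4, -0.5) partially overlaps it — only the 120.75 mm² overlap (of its 412.50 mm²) is removed, clipping the outline — area = 51.50 mm². Checking containment: the cross-section at z = 0.8 is a subset of the cross-section at z = 0.2.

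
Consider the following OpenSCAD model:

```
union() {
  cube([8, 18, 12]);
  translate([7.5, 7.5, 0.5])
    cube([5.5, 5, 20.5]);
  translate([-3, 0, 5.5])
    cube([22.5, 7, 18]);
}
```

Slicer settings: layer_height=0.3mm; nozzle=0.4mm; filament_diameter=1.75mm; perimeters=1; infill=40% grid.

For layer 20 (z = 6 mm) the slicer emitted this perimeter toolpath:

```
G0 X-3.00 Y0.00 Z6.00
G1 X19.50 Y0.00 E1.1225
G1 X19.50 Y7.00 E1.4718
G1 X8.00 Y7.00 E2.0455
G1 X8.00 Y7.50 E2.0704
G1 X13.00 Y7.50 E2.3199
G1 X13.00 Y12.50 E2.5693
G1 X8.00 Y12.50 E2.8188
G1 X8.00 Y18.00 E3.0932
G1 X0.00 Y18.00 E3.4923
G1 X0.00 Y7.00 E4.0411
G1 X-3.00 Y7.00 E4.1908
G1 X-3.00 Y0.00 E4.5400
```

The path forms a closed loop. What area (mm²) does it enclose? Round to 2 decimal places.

270.50 mm²

Apply the shoelace formula to the sequence of (X, Y) vertices; enclosed area = 270.50 mm².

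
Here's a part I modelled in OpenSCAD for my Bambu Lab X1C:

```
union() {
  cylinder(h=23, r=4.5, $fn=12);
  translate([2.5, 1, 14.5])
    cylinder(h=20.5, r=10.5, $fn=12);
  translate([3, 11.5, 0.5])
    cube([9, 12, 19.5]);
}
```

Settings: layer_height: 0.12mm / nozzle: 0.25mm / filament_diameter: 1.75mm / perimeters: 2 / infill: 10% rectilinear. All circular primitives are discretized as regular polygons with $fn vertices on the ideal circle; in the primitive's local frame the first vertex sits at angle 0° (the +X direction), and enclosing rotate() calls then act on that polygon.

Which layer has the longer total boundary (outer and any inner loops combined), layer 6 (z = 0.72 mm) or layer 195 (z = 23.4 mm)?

layer 6 (z = 0.72 mm)

Layer 6 (z = 0.72): the r=4.5 cylinder gives a regular 12-gon of circumradius 4.5 (constant along its height) (perimeter = 2·12·4.500·sin(180°/12) = 27.95 mm); the cylinder at (2.5, 1) does not reach this height (z outside [14.5, 35]); the cube at (3, 11.5) (footprint 9×12) is included at this height (perimeter 42.00 mm); Combining (union): the 2 present regions are separate (no shared area or edge), so areas and boundary lengths simply add and each stays a separate island — boundary = 69.95 mm. So its perimeter = 69.95 mm. Layer 195 (z = 23.4): the cylinder does not reach this height (z outside [0, 23]); the cylinder at (2.5, 1): section is a regular 12-gon, circumradius r=10.5 (perimeter = 2·12·10.500·sin(180°/12) = 65.22 mm); the cube at (3, 11.5) is absent (z outside [0.5, 20]); Taking the union: only the r=10.5 cylinder at (2.5, 1) is present, so the union is just that shape — boundary = 65.22 mm. So its perimeter = 65.22 mm. Layer 6 is larger (69.95 vs 65.22 mm).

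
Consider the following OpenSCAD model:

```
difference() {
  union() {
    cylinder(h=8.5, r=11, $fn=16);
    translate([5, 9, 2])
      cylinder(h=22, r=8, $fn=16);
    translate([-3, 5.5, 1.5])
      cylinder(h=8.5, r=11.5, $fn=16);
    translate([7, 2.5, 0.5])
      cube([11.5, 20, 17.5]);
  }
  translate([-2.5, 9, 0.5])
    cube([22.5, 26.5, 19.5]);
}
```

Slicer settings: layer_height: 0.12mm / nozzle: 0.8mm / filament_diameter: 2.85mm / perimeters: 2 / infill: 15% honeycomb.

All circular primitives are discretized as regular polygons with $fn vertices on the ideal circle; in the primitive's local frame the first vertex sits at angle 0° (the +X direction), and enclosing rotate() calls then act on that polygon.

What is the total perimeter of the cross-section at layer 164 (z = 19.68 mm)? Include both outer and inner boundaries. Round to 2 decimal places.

45.55 mm

At z = 19.68 mm: the cylinder does not reach this height (z outside [0, 8.5]); the r=8 cylinder at (5, 9) contributes a regular 16-gon of circumradius 8 (perimeter = 2·16·8.000·sin(180°/16) = 49.94 mm); the cylinder at (-3, 5.5) is absent (z outside [1.5, 10]); the cube at (7, 2.5) is not intersected at this z (z outside [0.5, 18]); Taking the union: only the r=8 cylinder at (5, 9) is present, so the union is just that shape — boundary = 49.94 mm; the cube at (-2.5, 9) is present — its section is the full 22.5×26.5 rectangle (perimeter 98.00 mm); After the difference (first − rest): starting from that combined region, the 22.5×26.5 cube at (-2.5, 9) partially overlaps it — only the 97.34 mm² overlap (of its 596.25 mm²) is removed, clipping the outline — boundary = 45.55 mm. Overall, the cross-section is a single solid region. Total boundary length (outer) = 45.55 mm.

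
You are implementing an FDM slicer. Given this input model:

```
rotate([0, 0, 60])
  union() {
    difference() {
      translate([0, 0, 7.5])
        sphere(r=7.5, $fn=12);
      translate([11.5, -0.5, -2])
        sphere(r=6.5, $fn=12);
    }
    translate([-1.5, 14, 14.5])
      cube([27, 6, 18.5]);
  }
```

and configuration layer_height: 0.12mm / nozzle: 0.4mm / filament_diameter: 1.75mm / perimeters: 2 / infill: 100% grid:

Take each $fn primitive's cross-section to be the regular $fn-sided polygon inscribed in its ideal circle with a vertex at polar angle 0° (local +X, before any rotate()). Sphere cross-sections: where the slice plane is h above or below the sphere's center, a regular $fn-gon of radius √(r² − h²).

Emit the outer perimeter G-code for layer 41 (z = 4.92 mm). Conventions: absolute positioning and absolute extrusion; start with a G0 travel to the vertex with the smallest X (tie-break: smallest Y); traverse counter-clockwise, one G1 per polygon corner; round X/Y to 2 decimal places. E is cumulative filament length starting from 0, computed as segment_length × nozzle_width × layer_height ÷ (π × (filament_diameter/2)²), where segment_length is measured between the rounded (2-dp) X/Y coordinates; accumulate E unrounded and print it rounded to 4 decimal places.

At z = 4.92 mm: the sphere: section is a regular 12-gon, circumradius = √(r²−h²) = √(7.5²−2.58²) = 7.042; the sphere at (11.5, -0.5) is absent (|z−center|=6.920 > r=6.5); Subtracting the remaining from the first: none of the subtracted shapes is present at this height, so the r=7.5 sphere is unchanged — 1 connected region; the cube at (-1.5, 14) is not intersected at this z (z outside [14.5, 33]); Combining (union): only that combined region is present, so the union is just that shape — 1 connected region; (rotated 60° about Z; rotation is an isometry so areas/perimeters/island counts are preserved). The outline is a single polygon with 12 vertices. Extrusion per mm of travel: 0.4 × 0.12 / (π × 0.875²) = 0.019956. Accumulating E over each segment gives final E = 0.8729.

G0 X-7.04 Y0.00 Z4.92
G1 X-6.10 Y-3.52 E0.0727
G1 X-3.52 Y-6.10 E0.1455
G1 X0.00 Y-7.04 E0.2182
G1 X3.52 Y-6.10 E0.2909
G1 X6.10 Y-3.52 E0.3637
G1 X7.04 Y0.00 E0.4365
G1 X6.10 Y3.52 E0.5092
G1 X3.52 Y6.10 E0.5820
G1 X0.00 Y7.04 E0.6547
G1 X-3.52 Y6.10 E0.7274
G1 X-6.10 Y3.52 E0.8002
G1 X-7.04 Y0.00 E0.8729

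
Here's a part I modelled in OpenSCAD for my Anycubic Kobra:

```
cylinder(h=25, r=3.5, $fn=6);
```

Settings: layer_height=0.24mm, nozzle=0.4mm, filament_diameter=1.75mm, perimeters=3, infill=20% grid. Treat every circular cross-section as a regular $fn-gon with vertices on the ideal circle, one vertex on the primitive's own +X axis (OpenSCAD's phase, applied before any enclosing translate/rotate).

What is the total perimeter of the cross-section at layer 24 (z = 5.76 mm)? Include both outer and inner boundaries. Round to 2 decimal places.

At z = 5.76 mm: the cylinder: section is a regular 6-gon, circumradius r=3.5 (perimeter = 2·6·3.500·sin(180°/6) = 21.00 mm). Overall, the cross-section is a single solid region. Total boundary length (outer) = 21.00 mm.

21.00 mm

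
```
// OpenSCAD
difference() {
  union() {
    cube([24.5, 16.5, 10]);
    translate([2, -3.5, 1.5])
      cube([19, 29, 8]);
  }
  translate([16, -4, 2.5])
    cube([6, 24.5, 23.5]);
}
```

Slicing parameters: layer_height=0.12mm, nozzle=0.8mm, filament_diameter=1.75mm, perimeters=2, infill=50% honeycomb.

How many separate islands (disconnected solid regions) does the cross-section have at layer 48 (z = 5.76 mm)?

At z = 5.76 mm: the cube is present — its section is the full 24.5×16.5 rectangle; the cube at (2, -3.5) (footprint 19×29) is included at this height; Merging all regions: the regions partially overlap (shared area 313.50 mm²), so overlapping operands fuse into one piece — 1 connected region; the 6×24.5 cube at (16, -4) contributes its full rectangle; Subtracting the remaining from the first: starting from that combined region, the 6×24.5 cube at (16, -4) partially overlaps it — only the 136.50 mm² overlap (of its 147.00 mm²) is removed, clipping the outline — 2 connected regions. Overall, the cross-section has 2 separate islands. Island count = 2.

2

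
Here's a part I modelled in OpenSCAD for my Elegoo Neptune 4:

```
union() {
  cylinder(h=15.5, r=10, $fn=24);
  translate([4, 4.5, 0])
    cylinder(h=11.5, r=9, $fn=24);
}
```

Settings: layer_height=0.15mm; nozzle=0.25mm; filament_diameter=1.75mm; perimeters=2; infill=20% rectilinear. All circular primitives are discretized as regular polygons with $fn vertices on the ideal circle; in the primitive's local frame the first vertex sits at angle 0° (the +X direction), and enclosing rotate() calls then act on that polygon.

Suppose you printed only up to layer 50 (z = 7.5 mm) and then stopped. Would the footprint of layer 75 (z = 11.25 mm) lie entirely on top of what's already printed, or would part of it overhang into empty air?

Compare the two slices. At z = 7.5: the r=10 cylinder gives a regular 24-gon of circumradius 10 (constant along its height) (area = (24/2)·10.000²·sin(360°/24) = 310.58 mm²); the r=9 cylinder at (4, 4.5) gives a regular 24-gon of circumradius 9 (constant along its height) (area = (24/2)·9.000²·sin(360°/24) = 251.57 mm²); Combining (union): the regions partially overlap — summed areas 562.15 mm² minus the doubly-counted overlap 167.66 mm² gives 394.50 mm² — area = 394.50 mm². At z = 11.25: the r=10 cylinder contributes a regular 24-gon of circumradius 10 (area = (24/2)·10.000²·sin(360°/24) = 310.58 mm²); the cylinder at (4, 4.5): section is a regular 24-gon, circumradius r=9 (area = (24/2)·9.000²·sin(360°/24) = 251.57 mm²); Taking the union: the regions partially overlap — summed areas 562.15 mm² minus the doubly-counted overlap 167.66 mm² gives 394.50 mm² — area = 394.50 mm². Checking containment: the cross-section at z = 11.25 is a subset of the cross-section at z = 7.5.

entirely on top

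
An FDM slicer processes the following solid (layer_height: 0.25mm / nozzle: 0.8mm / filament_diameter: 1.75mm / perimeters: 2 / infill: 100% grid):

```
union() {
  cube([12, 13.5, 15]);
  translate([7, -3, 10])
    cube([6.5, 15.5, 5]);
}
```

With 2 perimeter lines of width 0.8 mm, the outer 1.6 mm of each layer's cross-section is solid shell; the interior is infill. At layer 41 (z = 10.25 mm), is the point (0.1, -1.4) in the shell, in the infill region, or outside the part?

outside

At z = 10.25 mm: the 12×13.5 cube contributes its full rectangle; the cube at (7, -3) is present — its section is the full 6.5×15.5 rectangle; Taking the union: the regions partially overlap (shared area 62.50 mm²), so overlapping operands fuse into one piece — 1 connected region. Overall, the cross-section is a single solid region. The nearest boundary edge runs (7.00, 0.00)→(0.00, 0.00); distance from the point to it = 1.40 mm. The point is not inside any of the regions above, so it lies outside the cross-section (1.40 mm from the nearest boundary).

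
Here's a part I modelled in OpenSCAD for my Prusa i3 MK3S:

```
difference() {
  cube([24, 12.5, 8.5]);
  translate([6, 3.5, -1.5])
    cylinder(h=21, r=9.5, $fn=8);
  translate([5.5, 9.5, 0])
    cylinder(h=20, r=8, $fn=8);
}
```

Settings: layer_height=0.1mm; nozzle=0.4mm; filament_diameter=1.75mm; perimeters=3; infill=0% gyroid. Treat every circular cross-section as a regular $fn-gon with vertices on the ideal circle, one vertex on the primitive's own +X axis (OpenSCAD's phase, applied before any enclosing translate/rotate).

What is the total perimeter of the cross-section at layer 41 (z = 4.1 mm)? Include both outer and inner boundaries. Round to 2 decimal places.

At z = 4.1 mm: the cube is present — its section is the full 24×12.5 rectangle (perimeter 73.00 mm); the cylinder at (6, 3.5): section is a regular 8-gon, circumradius r=9.5 (perimeter = 2·8·9.500·sin(180°/8) = 58.17 mm); the cylinder at (5.5, 9.5): section is a regular 8-gon, circumradius r=8 (perimeter = 2·8·8.000·sin(180°/8) = 48.98 mm); Taking the first minus the rest: starting from the 24×12.5 cube, the r=9.5 cylinder at (6, 3.5) partially overlaps it — only the 164.47 mm² overlap (of its 255.27 mm²) is removed, clipping the outline; the r=8 cylinder at (5.5, 9.5) partially overlaps it — only the 11.57 mm² overlap (of its 181.02 mm²) is removed, clipping the outline — boundary = 47.72 mm. Overall, the cross-section is a single solid region. Total boundary length (outer) = 47.72 mm.

47.72 mm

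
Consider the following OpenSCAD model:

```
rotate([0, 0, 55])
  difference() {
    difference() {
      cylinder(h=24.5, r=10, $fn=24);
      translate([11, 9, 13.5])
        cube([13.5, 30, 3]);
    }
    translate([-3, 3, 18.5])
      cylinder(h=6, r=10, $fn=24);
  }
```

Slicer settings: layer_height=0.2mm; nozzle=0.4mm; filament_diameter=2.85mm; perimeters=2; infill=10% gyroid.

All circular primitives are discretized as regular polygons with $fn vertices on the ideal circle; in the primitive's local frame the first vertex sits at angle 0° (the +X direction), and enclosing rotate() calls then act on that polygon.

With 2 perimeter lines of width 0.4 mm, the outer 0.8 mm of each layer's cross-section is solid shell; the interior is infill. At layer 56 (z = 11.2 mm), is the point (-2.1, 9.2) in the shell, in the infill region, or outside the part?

shell

At z = 11.2 mm: the r=10 cylinder contributes a regular 24-gon of circumradius 10; the cube at (11, 9) does not reach this height (z outside [13.5, 16.5]); After the difference (first − rest): none of the subtracted shapes is present at this height, so the r=10 cylinder is unchanged — 1 connected region; the cylinder at (-3, 3) is not intersected at this z (z outside [18.5, 24.5]); After the difference (first − rest): none of the subtracted shapes is present at this height, so that combined region is unchanged — 1 connected region; (rotated 55° about Z; rotation is an isometry so areas/perimeters/island counts are preserved). Overall, the cross-section is a single solid region. Undo the 55° rotation: the query point maps to (6.332, 6.997) in the un-rotated model frame. The nearest boundary edge runs (7.07, 7.07)→(5.00, 8.66); distance from the point to it = 0.51 mm. The point is inside the cross-section, 0.51 mm from the nearest boundary — within the 0.8 mm shell band (2 × 0.4).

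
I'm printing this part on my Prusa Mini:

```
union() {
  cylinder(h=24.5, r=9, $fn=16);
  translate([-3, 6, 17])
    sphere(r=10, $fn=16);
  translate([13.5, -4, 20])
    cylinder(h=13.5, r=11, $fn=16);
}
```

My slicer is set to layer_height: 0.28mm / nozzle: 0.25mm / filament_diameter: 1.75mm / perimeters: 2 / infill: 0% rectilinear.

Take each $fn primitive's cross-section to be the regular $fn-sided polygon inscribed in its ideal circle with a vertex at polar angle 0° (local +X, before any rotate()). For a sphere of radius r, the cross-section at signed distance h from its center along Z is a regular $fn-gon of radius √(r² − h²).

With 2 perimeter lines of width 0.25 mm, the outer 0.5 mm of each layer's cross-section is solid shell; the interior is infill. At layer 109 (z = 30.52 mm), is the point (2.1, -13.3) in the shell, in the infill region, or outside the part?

outside

At z = 30.52 mm: the cylinder is not intersected at this z (z outside [0, 24.5]); the sphere at (-3, 6) does not reach this height (|z−center|=13.520 > r=10); the r=11 cylinder at (13.5, -4) gives a regular 16-gon of circumradius 11 (constant along its height); Merging all regions: only the r=11 cylinder at (13.5, -4) is present, so the union is just that shape — 1 connected region. Overall, the cross-section is a single solid region. The nearest boundary edge runs (3.34, -8.21)→(5.72, -11.78); distance from the point to it = 3.86 mm. The point is not inside any of the regions above, so it lies outside the cross-section (3.86 mm from the nearest boundary).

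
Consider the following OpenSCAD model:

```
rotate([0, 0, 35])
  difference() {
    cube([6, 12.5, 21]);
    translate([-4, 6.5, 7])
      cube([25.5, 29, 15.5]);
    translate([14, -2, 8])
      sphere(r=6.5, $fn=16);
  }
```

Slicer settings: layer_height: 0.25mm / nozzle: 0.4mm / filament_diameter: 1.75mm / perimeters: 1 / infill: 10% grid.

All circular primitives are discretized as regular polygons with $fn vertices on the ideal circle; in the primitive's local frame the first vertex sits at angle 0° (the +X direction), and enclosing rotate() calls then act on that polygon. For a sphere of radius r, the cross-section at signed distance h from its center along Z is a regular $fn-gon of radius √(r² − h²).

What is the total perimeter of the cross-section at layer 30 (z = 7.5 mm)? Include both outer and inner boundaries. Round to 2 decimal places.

25.00 mm

At z = 7.5 mm: the cube is present — its section is the full 6×12.5 rectangle (perimeter 37.00 mm); the cube at (-4, 6.5) is present — its section is the full 25.5×29 rectangle (perimeter 109.00 mm); the sphere at (14, -2): section is a regular 16-gon, circumradius = √(r²−h²) = √(6.5²−0.5²) = 6.481 (perimeter = 2·16·6.481·sin(180°/16) = 40.46 mm); After the difference (first − rest): starting from the 6×12.5 cube, the 25.5×29 cube at (-4, 6.5) partially overlaps it — only the 36.00 mm² overlap (of its 739.50 mm²) is removed, clipping the outline; the r=6.5 sphere at (14, -2) misses the remaining region (no effect) — boundary = 25.00 mm; (rotated 35° about Z; rotation is an isometry so areas/perimeters/island counts are preserved). Overall, the cross-section is a single solid region. Total boundary length (outer) = 25.00 mm.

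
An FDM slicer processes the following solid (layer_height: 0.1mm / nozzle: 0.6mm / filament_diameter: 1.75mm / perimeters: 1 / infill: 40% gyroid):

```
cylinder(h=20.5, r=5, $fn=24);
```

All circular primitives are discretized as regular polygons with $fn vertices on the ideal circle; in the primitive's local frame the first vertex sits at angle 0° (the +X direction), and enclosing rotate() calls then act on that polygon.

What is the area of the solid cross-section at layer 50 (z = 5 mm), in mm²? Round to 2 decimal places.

77.65 mm²

At z = 5 mm: the cylinder: section is a regular 24-gon, circumradius r=5 (area = (24/2)·5.000²·sin(360°/24) = 77.65 mm²). Overall, the cross-section is a single solid region. Net area = 77.65 mm².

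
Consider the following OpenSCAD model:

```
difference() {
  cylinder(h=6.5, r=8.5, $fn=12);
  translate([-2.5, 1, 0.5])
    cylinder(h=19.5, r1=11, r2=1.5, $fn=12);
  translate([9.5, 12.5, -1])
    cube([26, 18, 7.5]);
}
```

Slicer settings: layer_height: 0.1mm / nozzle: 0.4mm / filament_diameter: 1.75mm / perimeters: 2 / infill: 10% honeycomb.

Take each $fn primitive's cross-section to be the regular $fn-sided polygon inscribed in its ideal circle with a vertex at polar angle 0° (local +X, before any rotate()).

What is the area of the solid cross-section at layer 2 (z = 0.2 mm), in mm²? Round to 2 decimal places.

At z = 0.2 mm: the r=8.5 cylinder contributes a regular 12-gon of circumradius 8.5 (area = (12/2)·8.500²·sin(360°/12) = 216.75 mm²); the cone at (-2.5, 1) is absent (z outside [0.5, 20]); the cube at (9.5, 12.5) is present — its section is the full 26×18 rectangle (area 468.00 mm²); Subtracting the remaining from the first: starting from the r=8.5 cylinder (216.75 mm²), the 26×18 cube at (9.5, 12.5) misses the remaining region (no effect) — area = 216.75 mm². Overall, the cross-section is a single solid region. Net area = 216.75 mm².

216.75 mm²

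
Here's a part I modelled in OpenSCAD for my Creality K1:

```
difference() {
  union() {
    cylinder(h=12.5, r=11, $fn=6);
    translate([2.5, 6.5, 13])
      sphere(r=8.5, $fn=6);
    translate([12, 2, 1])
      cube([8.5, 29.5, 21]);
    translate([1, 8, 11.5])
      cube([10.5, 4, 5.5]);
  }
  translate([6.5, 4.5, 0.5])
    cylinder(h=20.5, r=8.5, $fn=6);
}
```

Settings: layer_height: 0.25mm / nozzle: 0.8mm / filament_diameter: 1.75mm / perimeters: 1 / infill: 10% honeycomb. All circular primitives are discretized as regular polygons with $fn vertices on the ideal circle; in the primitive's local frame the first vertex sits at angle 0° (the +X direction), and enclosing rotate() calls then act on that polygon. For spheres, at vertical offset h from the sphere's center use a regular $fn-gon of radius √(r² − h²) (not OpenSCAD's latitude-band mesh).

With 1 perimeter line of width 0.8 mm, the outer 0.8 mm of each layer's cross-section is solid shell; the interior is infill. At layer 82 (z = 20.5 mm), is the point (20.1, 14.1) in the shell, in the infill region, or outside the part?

At z = 20.5 mm: the cylinder is absent (z outside [0, 12.5]); the r=8.5 sphere at (2.5, 6.5) contributes a regular 6-gon of circumradius √(8.5²−7.5²) = 4.000; the 8.5×29.5 cube at (12, 2) contributes its full rectangle; the cube at (1, 8) does not reach this height (z outside [11.5, 17]); Combining (union): the 2 present regions are separate (no shared area or edge), so areas and boundary lengths simply add and each stays a separate island — 2 connected regions; the r=8.5 cylinder at (6.5, 4.5) gives a regular 6-gon of circumradius 8.5 (constant along its height); After the difference (first − rest): starting from the result so far, the r=8.5 cylinder at (6.5, 4.5) partially overlaps it — only the 52.61 mm² overlap (of its 187.71 mm²) is removed, clipping the outline — 2 connected regions. Overall, the cross-section has 2 separate islands. The nearest boundary edge runs (20.50, 31.50)→(20.50, 2.00); distance from the point to it = 0.40 mm. (Shell/infill is judged within the island containing the point — the largest one.) The point is inside the cross-section, 0.40 mm from the nearest boundary — within the 0.8 mm shell band (1 × 0.8).

shell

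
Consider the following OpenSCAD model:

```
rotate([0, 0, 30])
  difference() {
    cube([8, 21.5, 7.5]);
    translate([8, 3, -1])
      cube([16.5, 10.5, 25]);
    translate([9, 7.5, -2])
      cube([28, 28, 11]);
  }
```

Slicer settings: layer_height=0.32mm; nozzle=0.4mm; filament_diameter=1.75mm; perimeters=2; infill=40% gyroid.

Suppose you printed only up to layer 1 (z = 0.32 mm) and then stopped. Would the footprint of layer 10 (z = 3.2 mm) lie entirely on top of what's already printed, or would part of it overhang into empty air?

entirely on top

Compare the two slices. At z = 0.32: the cube is present — its section is the full 8×21.5 rectangle (area 172.00 mm²); the 16.5×10.5 cube at (8, 3) contributes its full rectangle (area 173.25 mm²); the cube at (9, 7.5) (footprint 28×28) is included at this height (area 784.00 mm²); Taking the first minus the rest: starting from the 8×21.5 cube (172.00 mm²), the 16.5×10.5 cube at (8, 3) misses the remaining region (no effect); the 28×28 cube at (9, 7.5) misses the remaining region (no effect) — area = 172.00 mm²; (whole slice rotated 30° about Z — lengths, areas and connectivity unchanged). At z = 3.2: the cube (footprint 8×21.5) is included at this height (area 172.00 mm²); the cube at (8, 3) is present — its section is the full 16.5×10.5 rectangle (area 173.25 mm²); the cube at (9, 7.5) is present — its section is the full 28×28 rectangle (area 784.00 mm²); After the difference (first − rest): starting from the 8×21.5 cube (172.00 mm²), the 16.5×10.5 cube at (8, 3) misses the remaining region (no effect); the 28×28 cube at (9, 7.5) misses the remaining region (no effect) — area = 172.00 mm²; (whole slice rotated 30° about Z — lengths, areas and connectivity unchanged). Checking containment: the cross-section at z = 3.2 is a subset of the cross-section at z = 0.32.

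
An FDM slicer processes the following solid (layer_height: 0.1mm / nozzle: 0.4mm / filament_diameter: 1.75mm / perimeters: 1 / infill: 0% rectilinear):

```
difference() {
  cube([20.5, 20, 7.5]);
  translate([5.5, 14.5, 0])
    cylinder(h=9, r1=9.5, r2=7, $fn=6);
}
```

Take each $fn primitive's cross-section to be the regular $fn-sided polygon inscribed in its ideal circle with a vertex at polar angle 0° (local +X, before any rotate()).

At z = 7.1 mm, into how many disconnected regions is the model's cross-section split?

2

At z = 7.1 mm: the 20.5×20 cube contributes its full rectangle; the cone at (5.5, 14.5) (r1=9.5→r2=7) has section circumradius 7.528 here — a regular 6-gon; After the difference (first − rest): starting from the 20.5×20 cube, the cone at (5.5, 14.5) partially overlaps it — only the 131.83 mm² overlap (of its 147.23 mm²) is removed, clipping the outline — 2 connected regions. The result has 2 disconnected regions.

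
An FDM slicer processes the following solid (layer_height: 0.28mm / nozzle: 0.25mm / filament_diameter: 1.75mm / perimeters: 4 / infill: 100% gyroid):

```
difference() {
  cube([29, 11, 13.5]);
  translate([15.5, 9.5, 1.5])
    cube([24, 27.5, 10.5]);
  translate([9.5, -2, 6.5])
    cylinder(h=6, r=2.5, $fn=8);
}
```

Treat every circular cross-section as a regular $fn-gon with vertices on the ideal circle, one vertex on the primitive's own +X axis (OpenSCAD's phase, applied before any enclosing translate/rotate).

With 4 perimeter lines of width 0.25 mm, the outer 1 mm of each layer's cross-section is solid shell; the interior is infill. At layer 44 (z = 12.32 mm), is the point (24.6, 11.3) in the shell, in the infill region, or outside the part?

outside

At z = 12.32 mm: the cube (footprint 29×11) is included at this height; the cube at (15.5, 9.5) is absent (z outside [1.5, 12]); the r=2.5 cylinder at (9.5, -2) contributes a regular 8-gon of circumradius 2.5; Taking the first minus the rest: starting from the 29×11 cube, the r=2.5 cylinder at (9.5, -2) partially overlaps it — only the 0.60 mm² overlap (of its 17.68 mm²) is removed, clipping the outline — 1 connected region. Overall, the cross-section is a single solid region. The nearest boundary edge runs (0.00, 11.00)→(29.00, 11.00); distance from the point to it = 0.30 mm. The point is not inside any of the regions above, so it lies outside the cross-section (0.30 mm from the nearest boundary).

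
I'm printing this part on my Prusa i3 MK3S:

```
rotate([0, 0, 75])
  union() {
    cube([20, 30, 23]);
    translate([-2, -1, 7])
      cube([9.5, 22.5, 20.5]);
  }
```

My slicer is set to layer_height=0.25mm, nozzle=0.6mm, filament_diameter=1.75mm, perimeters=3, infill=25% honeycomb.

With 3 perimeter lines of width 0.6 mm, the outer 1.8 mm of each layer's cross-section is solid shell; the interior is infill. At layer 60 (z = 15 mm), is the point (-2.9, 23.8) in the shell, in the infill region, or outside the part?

At z = 15 mm: the cube (footprint 20×30) is included at this height; the cube at (-2, -1) (footprint 9.5×22.5) is included at this height; Taking the union: the regions partially overlap (shared area 161.25 mm²), so overlapping operands fuse into one piece — 1 connected region; (whole slice rotated 75° about Z — lengths, areas and connectivity unchanged). Overall, the cross-section is a single solid region. Undo the 75° rotation: the query point maps to (22.238, 8.961) in the un-rotated model frame. The nearest boundary edge runs (20.00, 30.00)→(20.00, 0.00); distance from the point to it = 2.24 mm. The point is not inside any of the regions above, so it lies outside the cross-section (2.24 mm from the nearest boundary).

outside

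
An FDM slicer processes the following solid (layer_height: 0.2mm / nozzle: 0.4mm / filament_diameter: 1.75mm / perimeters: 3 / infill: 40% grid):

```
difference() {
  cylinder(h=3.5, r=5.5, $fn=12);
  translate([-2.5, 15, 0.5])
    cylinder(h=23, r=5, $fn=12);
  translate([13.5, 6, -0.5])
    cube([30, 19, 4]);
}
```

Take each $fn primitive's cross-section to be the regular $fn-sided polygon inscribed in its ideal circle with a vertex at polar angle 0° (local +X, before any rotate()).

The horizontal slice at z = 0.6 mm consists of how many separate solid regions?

1

At z = 0.6 mm: the r=5.5 cylinder gives a regular 12-gon of circumradius 5.5 (constant along its height); the r=5 cylinder at (-2.5, 15) contributes a regular 12-gon of circumradius 5; the 30×19 cube at (13.5, 6) contributes its full rectangle; Taking the first minus the rest: starting from the r=5.5 cylinder, the r=5 cylinder at (-2.5, 15) misses the remaining region (no effect); the 30×19 cube at (13.5, 6) misses the remaining region (no effect) — 1 connected region. The result has 1 disconnected region.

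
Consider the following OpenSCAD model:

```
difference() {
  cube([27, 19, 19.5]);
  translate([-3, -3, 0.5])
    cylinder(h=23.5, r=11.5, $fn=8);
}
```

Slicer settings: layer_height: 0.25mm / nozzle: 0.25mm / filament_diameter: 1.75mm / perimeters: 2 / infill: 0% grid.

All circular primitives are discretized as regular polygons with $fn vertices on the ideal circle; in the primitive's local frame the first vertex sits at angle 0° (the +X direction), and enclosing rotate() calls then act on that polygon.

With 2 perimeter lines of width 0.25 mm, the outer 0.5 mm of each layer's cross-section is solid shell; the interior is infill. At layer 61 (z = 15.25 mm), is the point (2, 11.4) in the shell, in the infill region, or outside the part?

At z = 15.25 mm: the 27×19 cube contributes its full rectangle; the r=11.5 cylinder at (-3, -3) gives a regular 8-gon of circumradius 11.5 (constant along its height); After the difference (first − rest): starting from the 27×19 cube, the r=11.5 cylinder at (-3, -3) partially overlaps it — only the 37.24 mm² overlap (of its 374.06 mm²) is removed, clipping the outline — 1 connected region. Overall, the cross-section is a single solid region. The nearest boundary edge runs (0.00, 7.26)→(0.00, 19.00); distance from the point to it = 2.00 mm. The point is inside the cross-section and 2.00 mm from the nearest boundary — more than the 0.5 mm shell width (2 × 0.25), so it's in the infill interior.

infill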